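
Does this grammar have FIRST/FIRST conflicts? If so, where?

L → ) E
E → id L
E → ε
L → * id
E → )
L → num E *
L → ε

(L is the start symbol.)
A FIRST/FIRST conflict occurs when two productions N → α and N → β for the same non-terminal have FIRST(α) ∩ FIRST(β) ≠ ∅ (with ε ∈ FIRST of a nullable right-hand side, so two nullable alternatives also conflict).

Productions for L:
  L → ) E: FIRST = { ')' }
  L → * id: FIRST = { '*' }
  L → num E *: FIRST = { 'num' }
  L → ε: FIRST = { ε }
Productions for E:
  E → id L: FIRST = { 'id' }
  E → ε: FIRST = { ε }
  E → ): FIRST = { ')' }

All alternatives of each non-terminal have pairwise disjoint FIRST sets.

Answer: No FIRST/FIRST conflicts.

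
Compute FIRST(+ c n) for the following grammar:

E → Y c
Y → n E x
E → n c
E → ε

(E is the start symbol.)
{ '+' }

To compute FIRST(+ c n), process the symbols left to right:
Symbol + is a terminal. Add '+' and stop.
FIRST(+ c n) = { '+' }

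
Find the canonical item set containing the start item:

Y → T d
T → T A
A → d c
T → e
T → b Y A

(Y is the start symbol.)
First, augment the grammar with Y' → Y
I₀ = CLOSURE({ [Y' → . Y] }):
  [Y' → . Y] has the dot before Y: add [Y → . T d]
  [Y → . T d] has the dot before T: add [T → . T A], [T → . e], [T → . b Y A]
No further items can be added.

I₀ = { [T → . T A], [T → . b Y A], [T → . e], [Y → . T d], [Y' → . Y] }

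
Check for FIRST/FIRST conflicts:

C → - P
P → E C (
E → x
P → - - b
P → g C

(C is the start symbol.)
A FIRST/FIRST conflict occurs when two productions N → α and N → β for the same non-terminal have FIRST(α) ∩ FIRST(β) ≠ ∅ (with ε ∈ FIRST of a nullable right-hand side, so two nullable alternatives also conflict).

FIRST sets of the non-terminals at (or reachable through a nullable prefix from) the front of some alternative:
  FIRST(E) = { 'x' }

Productions for P:
  P → E C (: FIRST = { 'x' }
  P → - - b: FIRST = { '-' }
  P → g C: FIRST = { 'g' }
C, E have only one production, so no FIRST/FIRST conflict is possible there.

All alternatives of each non-terminal have pairwise disjoint FIRST sets.

Answer: No FIRST/FIRST conflicts.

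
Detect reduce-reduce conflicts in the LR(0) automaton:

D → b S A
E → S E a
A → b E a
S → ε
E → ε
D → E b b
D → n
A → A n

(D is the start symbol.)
Yes — I0: [E → .] vs [S → .]; I3: [E → .] vs [S → .]; I8: [E → .] vs [S → .]

A reduce-reduce conflict occurs when an LR(0) state has two complete items [A → α .] and [B → β .] — both call for a reduction, and with no lookahead the parser cannot choose between them.

Augment with D' → D and build the canonical LR(0) collection (I0 = CLOSURE({[D' → . D]}), then GOTO on every symbol after a dot until no new states appear). It has 16 states:
  I0: { [D → . E b b], [D → . b S A], [D → . n], [D' → . D], [E → . S E a], [E → .], [S → .] }  — shift, 2 reduces
  I1: { [D' → D .] }  — accept
  I2: { [D → E . b b] }  — shift
  I3: { [E → . S E a], [E → .], [E → S . E a], [S → .] }  — 2 reduces
  I4: { [D → b . S A], [S → .] }  — reduce
  I5: { [D → n .] }  — reduce
  I6: { [A → . A n], [A → . b E a], [D → b S . A] }  — shift
  I7: { [A → A . n], [D → b S A .] }  — shift, reduce
  I8: { [A → b . E a], [E → . S E a], [E → .], [S → .] }  — 2 reduces
  I9: { [A → b E . a] }  — shift
  I10: { [A → b E a .] }  — reduce
  I11: { [A → A n .] }  — reduce
  I12: { [E → S E . a] }  — shift
  I13: { [E → S E a .] }  — reduce
  I14: { [D → E b . b] }  — shift
  I15: { [D → E b b .] }  — reduce

I0 contains complete items [E → .], [S → .] — reduce-reduce conflict.
I3 contains complete items [E → .], [S → .] — reduce-reduce conflict.
I8 contains complete items [E → .], [S → .] — reduce-reduce conflict.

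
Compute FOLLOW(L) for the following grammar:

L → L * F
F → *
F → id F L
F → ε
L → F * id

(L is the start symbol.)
L is the start symbol, so $ ∈ FOLLOW(L).
In L → L * F: L is followed by '*' F, add FIRST('*' F) \ {ε} = { '*' }
In F → id F L: L is at the end, add FOLLOW(F)

The FOLLOW sets referred to above (computed the same way, to a fixed point):
  FOLLOW(F) = { $, '*', 'id' }

Taking the union: FOLLOW(L) = { $, '*', 'id' }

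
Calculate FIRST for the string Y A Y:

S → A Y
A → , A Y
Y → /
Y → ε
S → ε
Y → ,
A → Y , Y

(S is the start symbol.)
FIRST sets of the non-terminals involved (from the grammar, by fixed-point iteration):
  FIRST(Y) = { ',', '/', ε }
  FIRST(A) = { ',', '/' }

To compute FIRST(Y A Y), process the symbols left to right:
Symbol Y is a non-terminal. Add FIRST(Y) \ {ε} = { ',', '/' }
Y is nullable (ε ∈ FIRST(Y)), continue to the next symbol.
Symbol A is a non-terminal. Add FIRST(A) \ {ε} = { ',', '/' }
A is not nullable (ε ∉ FIRST(A)), so stop here.
FIRST(Y A Y) = { ',', '/' }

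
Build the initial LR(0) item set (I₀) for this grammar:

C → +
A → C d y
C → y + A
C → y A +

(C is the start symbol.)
{ [C → . +], [C → . y + A], [C → . y A +], [C' → . C] }

First, augment the grammar with C' → C
I₀ = CLOSURE({ [C' → . C] }):
  [C' → . C] has the dot before C: add [C → . +], [C → . y + A], [C → . y A +]
No further items can be added.

I₀ = { [C → . +], [C → . y + A], [C → . y A +], [C' → . C] }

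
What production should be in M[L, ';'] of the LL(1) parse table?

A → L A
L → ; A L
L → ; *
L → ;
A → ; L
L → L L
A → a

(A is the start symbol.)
To find M[L, ';'], we find productions for L where ';' is in the predict set (PREDICT(N → α) = (FIRST(α) \ {ε}) ∪ (FOLLOW(N) if α ⇒* ε)).

Relevant sets:
  FIRST(L) = { ';' }

L → ; A L: PREDICT = { ';' }
  ';' is in predict set, so this production goes in M[L, ';']
L → ; *: PREDICT = { ';' }
  ';' is in predict set, so this production goes in M[L, ';']
L → ;: PREDICT = { ';' }
  ';' is in predict set, so this production goes in M[L, ';']
L → L L: PREDICT = { ';' }
  ';' is in predict set, so this production goes in M[L, ';']

M[L, ';'] = L → ; A L, L → ; *, L → ;, L → L L  (a multiply-defined cell — the grammar is not LL(1))

Answer: L → ; A L, L → ; *, L → ;, L → L L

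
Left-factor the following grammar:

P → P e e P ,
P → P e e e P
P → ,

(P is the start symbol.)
P → P e e P'
P' → P ,
P' → e P
P → ,

Left-factoring transforms A → αβ₁ | αβ₂ into A → αA' and A' → β₁ | β₂
(α is the longest common prefix among the alternatives). Repeat until
no nonterminal has two alternatives with a common prefix.

Round 1: P has alternatives sharing prefix 'P e e'. Introduce P': P → P e e P'
  Add: P' → P ,
  Add: P' → e P

No remaining common prefixes — done.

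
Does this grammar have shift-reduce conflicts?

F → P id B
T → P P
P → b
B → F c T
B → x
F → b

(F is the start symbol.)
Augment with F' → F and build the canonical LR(0) collection (I0 = CLOSURE({[F' → . F]}), then GOTO on every symbol after a dot until no new states appear). It has 13 states:
  I0: { [F → . P id B], [F → . b], [F' → . F], [P → . b] }  — shift
  I1: { [F' → F .] }  — accept
  I2: { [F → P . id B] }  — shift
  I3: { [F → b .], [P → b .] }  — 2 reduces
  I4: { [B → . F c T], [B → . x], [F → . P id B], [F → . b], [F → P id . B], [P → . b] }  — shift
  I5: { [F → P id B .] }  — reduce
  I6: { [B → F . c T] }  — shift
  I7: { [B → x .] }  — reduce
  I8: { [B → F c . T], [P → . b], [T → . P P] }  — shift
  I9: { [P → . b], [T → P . P] }  — shift
  I10: { [B → F c T .] }  — reduce
  I11: { [P → b .] }  — reduce
  I12: { [T → P P .] }  — reduce

No state contains both a complete item and a shift item.

Answer: No shift-reduce conflicts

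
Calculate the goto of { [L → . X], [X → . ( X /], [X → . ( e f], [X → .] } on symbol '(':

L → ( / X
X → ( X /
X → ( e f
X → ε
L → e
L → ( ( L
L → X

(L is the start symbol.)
GOTO(I, '(') = CLOSURE({ [A → αX.β] : [A → α.Xβ] ∈ I, X = '(' })

Items with dot before '(', with the dot advanced:
  [X → . ( X /] → [X → ( . X /]
  [X → . ( e f] → [X → ( . e f]
Closure of the advanced items:
  [X → ( . X /] has the dot before X: add [X → . ( X /], [X → . ( e f], [X → .]

GOTO = { [X → ( . X /], [X → ( . e f], [X → . ( X /], [X → . ( e f], [X → .] }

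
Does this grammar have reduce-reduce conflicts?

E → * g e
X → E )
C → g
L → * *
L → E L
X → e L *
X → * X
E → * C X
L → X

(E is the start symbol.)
A reduce-reduce conflict occurs when an LR(0) state has two complete items [A → α .] and [B → β .] — both call for a reduction, and with no lookahead the parser cannot choose between them.

Augment with E' → E and build the canonical LR(0) collection (I0 = CLOSURE({[E' → . E]}), then GOTO on every symbol after a dot until no new states appear). It has 19 states:
  I0: { [E → . * C X], [E → . * g e], [E' → . E] }  — shift
  I1: { [C → . g], [E → * . C X], [E → * . g e] }  — shift
  I2: { [E' → E .] }  — accept
  I3: { [E → * C . X], [E → . * C X], [E → . * g e], [X → . * X], [X → . E )], [X → . e L *] }  — shift
  I4: { [C → g .], [E → * g . e] }  — shift, reduce
  I5: { [E → * g e .] }  — reduce
  I6: { [C → . g], [E → * . C X], [E → * . g e], [E → . * C X], [E → . * g e], [X → * . X], [X → . * X], [X → . E )], [X → . e L *] }  — shift
  I7: { [X → E . )] }  — shift
  I8: { [E → * C X .] }  — reduce
  I9: { [E → . * C X], [E → . * g e], [L → . * *], [L → . E L], [L → . X], [X → . * X], [X → . E )], [X → . e L *], [X → e . L *] }  — shift
  I10: { [C → . g], [E → * . C X], [E → * . g e], [E → . * C X], [E → . * g e], [L → * . *], [X → * . X], [X → . * X], [X → . E )], [X → . e L *] }  — shift
  I11: { [E → . * C X], [E → . * g e], [L → . * *], [L → . E L], [L → . X], [L → E . L], [X → . * X], [X → . E )], [X → . e L *], [X → E . )] }  — shift
  I12: { [X → e L . *] }  — shift
  I13: { [L → X .] }  — reduce
  I14: { [X → e L * .] }  — reduce
  I15: { [X → E ) .] }  — reduce
  I16: { [L → E L .] }  — reduce
  I17: { [C → . g], [E → * . C X], [E → * . g e], [E → . * C X], [E → . * g e], [L → * * .], [X → * . X], [X → . * X], [X → . E )], [X → . e L *] }  — shift, reduce
  I18: { [X → * X .] }  — reduce

No state contains more than one complete item.

Answer: No reduce-reduce conflicts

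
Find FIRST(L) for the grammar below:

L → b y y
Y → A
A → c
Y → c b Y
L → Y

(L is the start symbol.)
FIRST sets of the other non-terminals involved (by the same procedure, iterated to a fixed point):
  FIRST(Y) = { 'c' }

From L → b y y:
  - b is a terminal: add 'b' and stop
From L → Y:
  - Y is a non-terminal: add FIRST(Y) \ {ε} = { 'c' }
    Y is not nullable, so stop

Collecting: FIRST(L) = { 'b', 'c' }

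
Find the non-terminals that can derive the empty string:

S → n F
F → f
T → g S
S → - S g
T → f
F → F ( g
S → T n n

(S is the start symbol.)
A non-terminal is nullable if it can derive ε (the empty string): either it has an ε-production, or it has a production whose right-hand side consists entirely of nullable non-terminals.

There are no ε-productions, so no non-terminal can derive ε.
No non-terminals are nullable.

Answer: None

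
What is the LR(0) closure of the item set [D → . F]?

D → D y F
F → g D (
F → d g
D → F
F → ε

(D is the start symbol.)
To compute CLOSURE, for each item [A → α.Bβ] where B is a non-terminal, add [B → .γ] for all productions B → γ; repeat for the newly added items until nothing changes.

Start with: [D → . F]
  [D → . F] has the dot before F: add [F → . g D (], [F → . d g], [F → .]
No further items can be added.

CLOSURE = { [D → . F], [F → . d g], [F → . g D (], [F → .] }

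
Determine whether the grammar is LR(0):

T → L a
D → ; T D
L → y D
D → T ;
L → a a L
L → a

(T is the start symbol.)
No. Shift-reduce conflict between [L → a .] and [L → a . a L]

A grammar is LR(0) if no state in the canonical LR(0) collection has:
  - both a shift item (dot before a terminal) and a complete item (shift-reduce conflict), or
  - two or more complete items (reduce-reduce conflict; the accept item [T' → T .] counts as a complete item here).

Augment with T' → T and build the canonical LR(0) collection (I0 = CLOSURE({[T' → . T]}), then GOTO on every symbol after a dot until no new states appear). It has 14 states:
  I0: { [L → . a a L], [L → . a], [L → . y D], [T → . L a], [T' → . T] }  — shift
  I1: { [T → L . a] }  — shift
  I2: { [T' → T .] }  — accept
  I3: { [L → a . a L], [L → a .] }  — shift, reduce
  I4: { [D → . ; T D], [D → . T ;], [L → . a a L], [L → . a], [L → . y D], [L → y . D], [T → . L a] }  — shift
  I5: { [D → ; . T D], [L → . a a L], [L → . a], [L → . y D], [T → . L a] }  — shift
  I6: { [L → y D .] }  — reduce
  I7: { [D → T . ;] }  — shift
  I8: { [D → T ; .] }  — reduce
  I9: { [D → . ; T D], [D → . T ;], [D → ; T . D], [L → . a a L], [L → . a], [L → . y D], [T → . L a] }  — shift
  I10: { [D → ; T D .] }  — reduce
  I11: { [L → . a a L], [L → . a], [L → . y D], [L → a a . L] }  — shift
  I12: { [L → a a L .] }  — reduce
  I13: { [T → L a .] }  — reduce

Conflict in state I3:
  Shift-reduce conflict between [L → a .] and [L → a . a L]
So the grammar is NOT LR(0).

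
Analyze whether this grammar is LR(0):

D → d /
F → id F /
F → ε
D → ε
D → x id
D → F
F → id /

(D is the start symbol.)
No. Shift-reduce conflict between [D → .] and [D → . d /]

A grammar is LR(0) if no state in the canonical LR(0) collection has:
  - both a shift item (dot before a terminal) and a complete item (shift-reduce conflict), or
  - two or more complete items (reduce-reduce conflict; the accept item [D' → D .] counts as a complete item here).

Augment with D' → D and build the canonical LR(0) collection (I0 = CLOSURE({[D' → . D]}), then GOTO on every symbol after a dot until no new states appear). It has 11 states:
  I0: { [D → . F], [D → . d /], [D → . x id], [D → .], [D' → . D], [F → . id /], [F → . id F /], [F → .] }  — shift, 2 reduces
  I1: { [D' → D .] }  — accept
  I2: { [D → F .] }  — reduce
  I3: { [D → d . /] }  — shift
  I4: { [F → . id /], [F → . id F /], [F → .], [F → id . /], [F → id . F /] }  — shift, reduce
  I5: { [D → x . id] }  — shift
  I6: { [D → x id .] }  — reduce
  I7: { [F → id / .] }  — reduce
  I8: { [F → id F . /] }  — shift
  I9: { [F → id F / .] }  — reduce
  I10: { [D → d / .] }  — reduce

Conflict in state I0:
  Shift-reduce conflict between [D → .] and [D → . d /]
So the grammar is NOT LR(0).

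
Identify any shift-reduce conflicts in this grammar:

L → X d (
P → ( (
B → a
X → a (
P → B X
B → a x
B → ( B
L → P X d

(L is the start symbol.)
A shift-reduce conflict occurs when an LR(0) state has both:
  - a complete (reduce) item [A → α .] (dot at the end), and
  - a shift item [B → β . c γ] (dot before a terminal).

Augment with L' → L and build the canonical LR(0) collection (I0 = CLOSURE({[L' → . L]}), then GOTO on every symbol after a dot until no new states appear). It has 19 states:
  I0: { [B → . ( B], [B → . a x], [B → . a], [L → . P X d], [L → . X d (], [L' → . L], [P → . ( (], [P → . B X], [X → . a (] }  — shift
  I1: { [B → ( . B], [B → . ( B], [B → . a x], [B → . a], [P → ( . (] }  — shift
  I2: { [P → B . X], [X → . a (] }  — shift
  I3: { [L' → L .] }  — accept
  I4: { [L → P . X d], [X → . a (] }  — shift
  I5: { [L → X . d (] }  — shift
  I6: { [B → a . x], [B → a .], [X → a . (] }  — shift, reduce
  I7: { [X → a ( .] }  — reduce
  I8: { [B → a x .] }  — reduce
  I9: { [L → X d . (] }  — shift
  I10: { [L → X d ( .] }  — reduce
  I11: { [L → P X . d] }  — shift
  I12: { [X → a . (] }  — shift
  I13: { [L → P X d .] }  — reduce
  I14: { [P → B X .] }  — reduce
  I15: { [B → ( . B], [B → . ( B], [B → . a x], [B → . a], [P → ( ( .] }  — shift, reduce
  I16: { [B → ( B .] }  — reduce
  I17: { [B → a . x], [B → a .] }  — shift, reduce
  I18: { [B → ( . B], [B → . ( B], [B → . a x], [B → . a] }  — shift

I6 contains reduce item [B → a .] and shift items [B → a . x], [X → a . (] — shift-reduce conflict.
I15 contains reduce item [P → ( ( .] and shift items [B → . ( B], [B → . a], [B → . a x] — shift-reduce conflict.
I17 contains reduce item [B → a .] and shift item [B → a . x] — shift-reduce conflict.

Answer: Yes — I6: [B → a .] vs [B → a . x]; I15: [P → ( ( .] vs [B → . ( B]; I17: [B → a .] vs [B → a . x]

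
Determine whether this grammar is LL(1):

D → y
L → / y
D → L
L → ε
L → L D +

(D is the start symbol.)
A grammar is LL(1) if for each non-terminal N with multiple productions, the predict sets of those productions are pairwise disjoint, where PREDICT(N → α) = (FIRST(α) \ {ε}) ∪ (FOLLOW(N) if α ⇒* ε).

Relevant sets:
  FIRST(L) = { '+', '/', 'y', ε }
  FIRST(D) = { '+', '/', 'y', ε }
  FOLLOW(D) = { $, '+' }
  FOLLOW(L) = { $, '+', '/', 'y' }

For D:
  PREDICT(D → y) = { 'y' }
  PREDICT(D → L) = { $, '+', '/', 'y' }
For L:
  PREDICT(L → '/' y) = { '/' }
  PREDICT(L → ε) = { $, '+', '/', 'y' }
  PREDICT(L → L D '+') = { '+', '/', 'y' }

Conflict found: Predict set conflict for D: { 'y' }
The grammar is NOT LL(1).

Answer: No. Predict set conflict for D: { 'y' }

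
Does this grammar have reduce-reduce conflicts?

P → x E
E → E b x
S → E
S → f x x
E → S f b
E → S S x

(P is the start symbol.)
Augment with P' → P and build the canonical LR(0) collection (I0 = CLOSURE({[P' → . P]}), then GOTO on every symbol after a dot until no new states appear). It has 15 states:
  I0: { [P → . x E], [P' → . P] }  — shift
  I1: { [P' → P .] }  — accept
  I2: { [E → . E b x], [E → . S S x], [E → . S f b], [P → x . E], [S → . E], [S → . f x x] }  — shift
  I3: { [E → E . b x], [P → x E .], [S → E .] }  — shift, 2 reduces
  I4: { [E → . E b x], [E → . S S x], [E → . S f b], [E → S . S x], [E → S . f b], [S → . E], [S → . f x x] }  — shift
  I5: { [S → f . x x] }  — shift
  I6: { [S → f x . x] }  — shift
  I7: { [S → f x x .] }  — reduce
  I8: { [E → E . b x], [S → E .] }  — shift, reduce
  I9: { [E → . E b x], [E → . S S x], [E → . S f b], [E → S . S x], [E → S . f b], [E → S S . x], [S → . E], [S → . f x x] }  — shift
  I10: { [E → S f . b], [S → f . x x] }  — shift
  I11: { [E → S f b .] }  — reduce
  I12: { [E → S S x .] }  — reduce
  I13: { [E → E b . x] }  — shift
  I14: { [E → E b x .] }  — reduce

I3 contains complete items [P → x E .], [S → E .] — reduce-reduce conflict.

Answer: Yes — I3: [P → x E .] vs [S → E .]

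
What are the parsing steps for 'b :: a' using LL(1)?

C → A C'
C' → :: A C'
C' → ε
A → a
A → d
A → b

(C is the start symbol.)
LL(1) parsing maintains a stack (initially the start symbol over $) and the input. At each step: if the stack top is a terminal, match it against the current input token; if it is a non-terminal N, replace it with the RHS of M[N, lookahead] (the unique production whose predict set contains the lookahead).

Stack is shown with the top on the left.

Stack      Input     Action
---------------------------
C $        b :: a $  output C → A C'
A C' $     b :: a $  output A → b
b C' $     b :: a $  match 'b'
C' $       :: a $    output C' → :: A C'
:: A C' $  :: a $    match '::'
A C' $     a $       output A → a
a C' $     a $       match 'a'
C' $       $         output C' → ε
$          $         accept

The string is accepted.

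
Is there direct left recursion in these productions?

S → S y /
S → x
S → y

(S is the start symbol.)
Yes, S is left-recursive

S → S y /: LEFT RECURSIVE (starts with S)
S → x: starts with x
S → y: starts with y

The grammar has direct left recursion on: S.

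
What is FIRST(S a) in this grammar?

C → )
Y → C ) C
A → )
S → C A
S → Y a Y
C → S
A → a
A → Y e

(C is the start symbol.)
FIRST sets of the non-terminals involved (from the grammar, by fixed-point iteration):
  FIRST(S) = { ')' }

To compute FIRST(S a), process the symbols left to right:
Symbol S is a non-terminal. Add FIRST(S) \ {ε} = { ')' }
S is not nullable (ε ∉ FIRST(S)), so stop here.
FIRST(S a) = { ')' }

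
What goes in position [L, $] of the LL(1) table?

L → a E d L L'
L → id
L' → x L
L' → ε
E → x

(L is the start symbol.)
To find M[L, $], we find productions for L where $ is in the predict set (PREDICT(N → α) = (FIRST(α) \ {ε}) ∪ (FOLLOW(N) if α ⇒* ε)).

L → a E d L L': PREDICT = { 'a' }
L → id: PREDICT = { 'id' }

M[L, $] is empty (no production applies)

Answer: Empty (error entry)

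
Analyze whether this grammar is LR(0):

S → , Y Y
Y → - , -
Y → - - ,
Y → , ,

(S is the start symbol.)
Augment with S' → S and build the canonical LR(0) collection (I0 = CLOSURE({[S' → . S]}), then GOTO on every symbol after a dot until no new states appear). It has 12 states:
  I0: { [S → . , Y Y], [S' → . S] }  — shift
  I1: { [S → , . Y Y], [Y → . , ,], [Y → . - , -], [Y → . - - ,] }  — shift
  I2: { [S' → S .] }  — accept
  I3: { [Y → , . ,] }  — shift
  I4: { [Y → - . , -], [Y → - . - ,] }  — shift
  I5: { [S → , Y . Y], [Y → . , ,], [Y → . - , -], [Y → . - - ,] }  — shift
  I6: { [S → , Y Y .] }  — reduce
  I7: { [Y → - , . -] }  — shift
  I8: { [Y → - - . ,] }  — shift
  I9: { [Y → - - , .] }  — reduce
  I10: { [Y → - , - .] }  — reduce
  I11: { [Y → , , .] }  — reduce

Every state is either a pure shift/goto state or contains exactly one complete item and nothing to shift — no conflicts. The grammar is LR(0).

Answer: Yes, the grammar is LR(0)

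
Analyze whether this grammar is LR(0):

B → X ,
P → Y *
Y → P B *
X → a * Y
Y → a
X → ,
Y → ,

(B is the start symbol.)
A grammar is LR(0) if no state in the canonical LR(0) collection has:
  - both a shift item (dot before a terminal) and a complete item (shift-reduce conflict), or
  - two or more complete items (reduce-reduce conflict; the accept item [B' → B .] counts as a complete item here).

Augment with B' → B and build the canonical LR(0) collection (I0 = CLOSURE({[B' → . B]}), then GOTO on every symbol after a dot until no new states appear). It has 14 states:
  I0: { [B → . X ,], [B' → . B], [X → . ,], [X → . a * Y] }  — shift
  I1: { [X → , .] }  — reduce
  I2: { [B' → B .] }  — accept
  I3: { [B → X . ,] }  — shift
  I4: { [X → a . * Y] }  — shift
  I5: { [P → . Y *], [X → a * . Y], [Y → . ,], [Y → . P B *], [Y → . a] }  — shift
  I6: { [Y → , .] }  — reduce
  I7: { [B → . X ,], [X → . ,], [X → . a * Y], [Y → P . B *] }  — shift
  I8: { [P → Y . *], [X → a * Y .] }  — shift, reduce
  I9: { [Y → a .] }  — reduce
  I10: { [P → Y * .] }  — reduce
  I11: { [Y → P B . *] }  — shift
  I12: { [Y → P B * .] }  — reduce
  I13: { [B → X , .] }  — reduce

Conflict in state I8:
  Shift-reduce conflict between [X → a * Y .] and [P → Y . *]
So the grammar is NOT LR(0).

Answer: No. Shift-reduce conflict between [X → a * Y .] and [P → Y . *]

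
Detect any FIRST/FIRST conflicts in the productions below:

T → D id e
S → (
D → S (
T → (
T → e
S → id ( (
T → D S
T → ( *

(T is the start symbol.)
Yes. T → D id e / T → '(' on { '(' }; T → D id e / T → D S on { '(', 'id' }; T → D id e / T → '(' '*' on { '(' }; T → '(' / T → D S on { '(' }; T → '(' / T → '(' '*' on { '(' }; T → D S / T → '(' '*' on { '(' }

A FIRST/FIRST conflict occurs when two productions N → α and N → β for the same non-terminal have FIRST(α) ∩ FIRST(β) ≠ ∅ (with ε ∈ FIRST of a nullable right-hand side, so two nullable alternatives also conflict).

FIRST sets of the non-terminals at (or reachable through a nullable prefix from) the front of some alternative:
  FIRST(D) = { '(', 'id' }

Productions for T:
  T → D id e: FIRST = { '(', 'id' }
  T → (: FIRST = { '(' }
  T → e: FIRST = { 'e' }
  T → D S: FIRST = { '(', 'id' }
  T → ( *: FIRST = { '(' }
Productions for S:
  S → (: FIRST = { '(' }
  S → id ( (: FIRST = { 'id' }
D has only one production, so no FIRST/FIRST conflict is possible there.

Conflict for T: T → D id e and T → (
  Overlap: { '(' }
Conflict for T: T → D id e and T → D S
  Overlap: { '(', 'id' }
Conflict for T: T → D id e and T → ( *
  Overlap: { '(' }
Conflict for T: T → ( and T → D S
  Overlap: { '(' }
Conflict for T: T → ( and T → ( *
  Overlap: { '(' }
Conflict for T: T → D S and T → ( *
  Overlap: { '(' }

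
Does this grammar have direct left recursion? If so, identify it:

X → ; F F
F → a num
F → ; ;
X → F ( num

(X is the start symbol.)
No direct left recursion

X → ; F F: starts with ';'
F → a num: starts with a
F → ; ;: starts with ';'
X → F ( num: starts with F

No direct left recursion found.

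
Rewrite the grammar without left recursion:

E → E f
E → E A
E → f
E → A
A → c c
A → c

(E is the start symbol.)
E is directly left-recursive. The standard transformation for
  A → A α₁ | ... | A α_m | β₁ | ... | β_n
is
  A  → β₁ A' | ... | β_n A'
  A' → α₁ A' | ... | α_m A' | ε

E → f becomes E → f E'
E → A becomes E → A E'
E → E f becomes E' → f E'
E → E A becomes E' → A E'
Add E' → ε

Productions for other non-terminals are unchanged:
  A → c c
  A → c

Resulting grammar:
E → f E'
E → A E'
E' → f E'
E' → A E'
E' → ε
A → c c
A → c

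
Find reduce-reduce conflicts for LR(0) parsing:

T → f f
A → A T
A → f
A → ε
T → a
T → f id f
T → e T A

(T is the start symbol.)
No reduce-reduce conflicts

A reduce-reduce conflict occurs when an LR(0) state has two complete items [A → α .] and [B → β .] — both call for a reduction, and with no lookahead the parser cannot choose between them.

Augment with T' → T and build the canonical LR(0) collection (I0 = CLOSURE({[T' → . T]}), then GOTO on every symbol after a dot until no new states appear). It has 12 states:
  I0: { [T → . a], [T → . e T A], [T → . f f], [T → . f id f], [T' → . T] }  — shift
  I1: { [T' → T .] }  — accept
  I2: { [T → a .] }  — reduce
  I3: { [T → . a], [T → . e T A], [T → . f f], [T → . f id f], [T → e . T A] }  — shift
  I4: { [T → f . f], [T → f . id f] }  — shift
  I5: { [T → f f .] }  — reduce
  I6: { [T → f id . f] }  — shift
  I7: { [T → f id f .] }  — reduce
  I8: { [A → . A T], [A → . f], [A → .], [T → e T . A] }  — shift, reduce
  I9: { [A → A . T], [T → . a], [T → . e T A], [T → . f f], [T → . f id f], [T → e T A .] }  — shift, reduce
  I10: { [A → f .] }  — reduce
  I11: { [A → A T .] }  — reduce

No state contains more than one complete item.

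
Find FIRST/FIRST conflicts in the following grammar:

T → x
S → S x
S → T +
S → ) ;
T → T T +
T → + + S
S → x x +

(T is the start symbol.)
FIRST sets of the non-terminals at (or reachable through a nullable prefix from) the front of some alternative:
  FIRST(T) = { '+', 'x' }
  FIRST(S) = { ')', '+', 'x' }

Productions for T:
  T → x: FIRST = { 'x' }
  T → T T +: FIRST = { '+', 'x' }
  T → + + S: FIRST = { '+' }
Productions for S:
  S → S x: FIRST = { ')', '+', 'x' }
  S → T +: FIRST = { '+', 'x' }
  S → ) ;: FIRST = { ')' }
  S → x x +: FIRST = { 'x' }

Conflict for T: T → x and T → T T +
  Overlap: { 'x' }
Conflict for T: T → T T + and T → + + S
  Overlap: { '+' }
Conflict for S: S → S x and S → T +
  Overlap: { '+', 'x' }
Conflict for S: S → S x and S → ) ;
  Overlap: { ')' }
Conflict for S: S → S x and S → x x +
  Overlap: { 'x' }
Conflict for S: S → T + and S → x x +
  Overlap: { 'x' }

Answer: Yes. T → x / T → T T '+' on { 'x' }; T → T T '+' / T → '+' '+' S on { '+' }; S → S x / S → T '+' on { '+', 'x' }; S → S x / S → ')' ';' on { ')' }; S → S x / S → x x '+' on { 'x' }; S → T '+' / S → x x '+' on { 'x' }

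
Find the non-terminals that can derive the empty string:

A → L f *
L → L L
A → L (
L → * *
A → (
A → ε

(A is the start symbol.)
{ 'A' }

ε-productions: A → ε
So A is immediately nullable.
No further non-terminal can be added: every production for the remaining non-terminals contains a terminal or a non-nullable non-terminal.
Nullable = { 'A' }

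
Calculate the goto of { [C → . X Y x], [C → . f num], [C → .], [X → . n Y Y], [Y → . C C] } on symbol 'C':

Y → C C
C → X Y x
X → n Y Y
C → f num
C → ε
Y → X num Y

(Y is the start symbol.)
GOTO(I, 'C') = CLOSURE({ [A → αX.β] : [A → α.Xβ] ∈ I, X = 'C' })

Items with dot before 'C', with the dot advanced:
  [Y → . C C] → [Y → C . C]
Closure of the advanced items:
  [Y → C . C] has the dot before C: add [C → . X Y x], [C → . f num], [C → .]
  [C → . X Y x] has the dot before X: add [X → . n Y Y]

GOTO = { [C → . X Y x], [C → . f num], [C → .], [X → . n Y Y], [Y → C . C] }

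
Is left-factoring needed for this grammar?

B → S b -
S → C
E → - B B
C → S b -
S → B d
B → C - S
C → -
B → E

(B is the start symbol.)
Left-factoring is needed when two productions for the same non-terminal
share a common prefix on the right-hand side.

Productions for B:
  B → S b -
  B → C - S
  B → E
Productions for S:
  S → C
  S → B d
Productions for C:
  C → S b -
  C → -

No common prefixes found.

Answer: No, left-factoring is not needed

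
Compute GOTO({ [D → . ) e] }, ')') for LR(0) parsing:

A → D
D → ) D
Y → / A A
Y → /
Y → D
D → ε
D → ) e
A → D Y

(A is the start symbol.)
GOTO(I, ')') = CLOSURE({ [A → αX.β] : [A → α.Xβ] ∈ I, X = ')' })

Items with dot before ')', with the dot advanced:
  [D → . ) e] → [D → ) . e]
Closure adds nothing (no advanced item has the dot before a non-terminal).

GOTO = { [D → ) . e] }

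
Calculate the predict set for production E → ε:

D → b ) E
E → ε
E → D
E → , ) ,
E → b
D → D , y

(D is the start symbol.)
{ $, ',' }

PREDICT(E → ε) = (FIRST(RHS) \ {ε}) ∪ (FOLLOW(E) if ε ∈ FIRST(RHS), i.e. RHS ⇒* ε)
The right-hand side is ε (FIRST(ε) = { ε }), so the predict set is FOLLOW(E) = { $, ',' }
PREDICT(E → ε) = { $, ',' }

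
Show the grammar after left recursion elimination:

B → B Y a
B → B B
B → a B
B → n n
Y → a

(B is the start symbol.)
B is directly left-recursive. The standard transformation for
  A → A α₁ | ... | A α_m | β₁ | ... | β_n
is
  A  → β₁ A' | ... | β_n A'
  A' → α₁ A' | ... | α_m A' | ε

B → a B becomes B → a B B'
B → n n becomes B → n n B'
B → B Y a becomes B' → Y a B'
B → B B becomes B' → B B'
Add B' → ε

Productions for other non-terminals are unchanged:
  Y → a

Resulting grammar:
B → a B B'
B → n n B'
B' → Y a B'
B' → B B'
B' → ε
Y → a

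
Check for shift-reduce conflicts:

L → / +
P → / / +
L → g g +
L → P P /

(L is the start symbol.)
A shift-reduce conflict occurs when an LR(0) state has both:
  - a complete (reduce) item [A → α .] (dot at the end), and
  - a shift item [B → β . c γ] (dot before a terminal).

Augment with L' → L and build the canonical LR(0) collection (I0 = CLOSURE({[L' → . L]}), then GOTO on every symbol after a dot until no new states appear). It has 13 states:
  I0: { [L → . / +], [L → . P P /], [L → . g g +], [L' → . L], [P → . / / +] }  — shift
  I1: { [L → / . +], [P → / . / +] }  — shift
  I2: { [L' → L .] }  — accept
  I3: { [L → P . P /], [P → . / / +] }  — shift
  I4: { [L → g . g +] }  — shift
  I5: { [L → g g . +] }  — shift
  I6: { [L → g g + .] }  — reduce
  I7: { [P → / . / +] }  — shift
  I8: { [L → P P . /] }  — shift
  I9: { [L → P P / .] }  — reduce
  I10: { [P → / / . +] }  — shift
  I11: { [P → / / + .] }  — reduce
  I12: { [L → / + .] }  — reduce

No state contains both a complete item and a shift item.

Answer: No shift-reduce conflicts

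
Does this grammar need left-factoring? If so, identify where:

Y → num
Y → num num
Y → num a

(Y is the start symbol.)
Left-factoring is needed when two productions for the same non-terminal
share a common prefix on the right-hand side.

Productions for Y:
  Y → num
  Y → num num
  Y → num a

Found common prefix 'num' in productions for Y

Answer: Yes, Y has productions with common prefix 'num'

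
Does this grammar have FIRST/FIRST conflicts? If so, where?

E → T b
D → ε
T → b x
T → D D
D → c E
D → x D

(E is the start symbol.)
No FIRST/FIRST conflicts.

A FIRST/FIRST conflict occurs when two productions N → α and N → β for the same non-terminal have FIRST(α) ∩ FIRST(β) ≠ ∅ (with ε ∈ FIRST of a nullable right-hand side, so two nullable alternatives also conflict).

FIRST sets of the non-terminals at (or reachable through a nullable prefix from) the front of some alternative:
  FIRST(D) = { 'c', 'x', ε }

Productions for D:
  D → ε: FIRST = { ε }
  D → c E: FIRST = { 'c' }
  D → x D: FIRST = { 'x' }
Productions for T:
  T → b x: FIRST = { 'b' }
  T → D D: FIRST = { 'c', 'x', ε }
E has only one production, so no FIRST/FIRST conflict is possible there.

All alternatives of each non-terminal have pairwise disjoint FIRST sets.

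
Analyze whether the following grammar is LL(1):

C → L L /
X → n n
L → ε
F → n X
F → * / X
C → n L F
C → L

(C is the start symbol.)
Yes, the grammar is LL(1).

A grammar is LL(1) if for each non-terminal N with multiple productions, the predict sets of those productions are pairwise disjoint, where PREDICT(N → α) = (FIRST(α) \ {ε}) ∪ (FOLLOW(N) if α ⇒* ε).

Relevant sets:
  FIRST(L) = { ε }
  FOLLOW(C) = { $ }

For C:
  PREDICT(C → L L '/') = { '/' }
  PREDICT(C → n L F) = { 'n' }
  PREDICT(C → L) = { $ }
For F:
  PREDICT(F → n X) = { 'n' }
  PREDICT(F → '*' '/' X) = { '*' }
X, L have a single production, so nothing to check there.

All predict sets are disjoint. The grammar IS LL(1).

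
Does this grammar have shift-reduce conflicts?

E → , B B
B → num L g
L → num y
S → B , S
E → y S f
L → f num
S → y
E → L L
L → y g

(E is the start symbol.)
No shift-reduce conflicts

Augment with E' → E and build the canonical LR(0) collection (I0 = CLOSURE({[E' → . E]}), then GOTO on every symbol after a dot until no new states appear). It has 23 states:
  I0: { [E → . , B B], [E → . L L], [E → . y S f], [E' → . E], [L → . f num], [L → . num y], [L → . y g] }  — shift
  I1: { [B → . num L g], [E → , . B B] }  — shift
  I2: { [E' → E .] }  — accept
  I3: { [E → L . L], [L → . f num], [L → . num y], [L → . y g] }  — shift
  I4: { [L → f . num] }  — shift
  I5: { [L → num . y] }  — shift
  I6: { [B → . num L g], [E → y . S f], [L → y . g], [S → . B , S], [S → . y] }  — shift
  I7: { [S → B . , S] }  — shift
  I8: { [E → y S . f] }  — shift
  I9: { [L → y g .] }  — reduce
  I10: { [B → num . L g], [L → . f num], [L → . num y], [L → . y g] }  — shift
  I11: { [S → y .] }  — reduce
  I12: { [B → num L . g] }  — shift
  I13: { [L → y . g] }  — shift
  I14: { [B → num L g .] }  — reduce
  I15: { [E → y S f .] }  — reduce
  I16: { [B → . num L g], [S → . B , S], [S → . y], [S → B , . S] }  — shift
  I17: { [S → B , S .] }  — reduce
  I18: { [L → num y .] }  — reduce
  I19: { [L → f num .] }  — reduce
  I20: { [E → L L .] }  — reduce
  I21: { [B → . num L g], [E → , B . B] }  — shift
  I22: { [E → , B B .] }  — reduce

No state contains both a complete item and a shift item.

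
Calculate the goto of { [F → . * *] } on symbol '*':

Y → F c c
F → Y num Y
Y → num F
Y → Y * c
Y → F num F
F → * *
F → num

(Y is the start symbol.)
GOTO(I, '*') = CLOSURE({ [A → αX.β] : [A → α.Xβ] ∈ I, X = '*' })

Items with dot before '*', with the dot advanced:
  [F → . * *] → [F → * . *]
Closure adds nothing (no advanced item has the dot before a non-terminal).

GOTO = { [F → * . *] }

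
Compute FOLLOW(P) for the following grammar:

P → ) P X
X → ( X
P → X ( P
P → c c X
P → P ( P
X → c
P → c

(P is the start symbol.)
{ $, '(', 'c' }

P is the start symbol, so $ ∈ FOLLOW(P).
In P → ) P X: P is followed by X, add FIRST(X) \ {ε} = { '(', 'c' }
In P → X ( P: P is at the end; this adds FOLLOW(P) to itself — nothing new
In P → P ( P: P is followed by '(' P, add FIRST('(' P) \ {ε} = { '(' }
In P → P ( P: P is at the end; this adds FOLLOW(P) to itself — nothing new

Taking the union: FOLLOW(P) = { $, '(', 'c' }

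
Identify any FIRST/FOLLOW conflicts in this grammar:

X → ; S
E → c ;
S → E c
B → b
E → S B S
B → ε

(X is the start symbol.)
No FIRST/FOLLOW conflicts.

A FIRST/FOLLOW conflict occurs when a non-terminal N has a nullable alternative N → β (β ⇒* ε) and another alternative N → α with FIRST(α) ∩ FOLLOW(N) ≠ ∅: on such a lookahead the parser cannot decide between expanding α and letting N vanish via β.

Nullable non-terminals: B.

B: nullable alternative(s) B → ε; FOLLOW(B) = { 'c' }
  B → b: FIRST \ {ε} = { 'b' } — disjoint from FOLLOW(B)
  B → ε: FIRST \ {ε} = { } — this is the only nullable alternative, skip

E, S, X have no nullable alternative, so no FIRST/FOLLOW check is needed there.

No FIRST/FOLLOW conflicts found.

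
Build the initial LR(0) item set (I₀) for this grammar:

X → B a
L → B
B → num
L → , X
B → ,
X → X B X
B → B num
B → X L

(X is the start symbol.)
First, augment the grammar with X' → X
I₀ = CLOSURE({ [X' → . X] }):
  [X' → . X] has the dot before X: add [X → . B a], [X → . X B X]
  [X → . B a] has the dot before B: add [B → . num], [B → . ,], [B → . B num], [B → . X L]
No further items can be added.

I₀ = { [B → . ,], [B → . B num], [B → . X L], [B → . num], [X → . B a], [X → . X B X], [X' → . X] }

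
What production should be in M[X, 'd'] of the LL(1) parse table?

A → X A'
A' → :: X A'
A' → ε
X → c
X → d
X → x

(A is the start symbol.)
To find M[X, 'd'], we find productions for X where 'd' is in the predict set (PREDICT(N → α) = (FIRST(α) \ {ε}) ∪ (FOLLOW(N) if α ⇒* ε)).

X → c: PREDICT = { 'c' }
X → d: PREDICT = { 'd' }
  'd' is in predict set, so this production goes in M[X, 'd']
X → x: PREDICT = { 'x' }

M[X, 'd'] = X → d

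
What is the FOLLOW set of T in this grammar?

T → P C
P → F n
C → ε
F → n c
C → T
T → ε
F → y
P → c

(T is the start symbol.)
To compute FOLLOW(T), find every occurrence of T on a right-hand side N → α T β: add FIRST(β) \ {ε}, and if β is empty or nullable also add FOLLOW(N). Iterate to a fixed point.

T is the start symbol, so $ ∈ FOLLOW(T).
In C → T: T is at the end, add FOLLOW(C)

The FOLLOW sets referred to above (computed the same way, to a fixed point):
  FOLLOW(C) = { $ }

Taking the union: FOLLOW(T) = { $ }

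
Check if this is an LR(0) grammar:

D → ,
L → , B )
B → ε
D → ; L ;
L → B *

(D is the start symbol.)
A grammar is LR(0) if no state in the canonical LR(0) collection has:
  - both a shift item (dot before a terminal) and a complete item (shift-reduce conflict), or
  - two or more complete items (reduce-reduce conflict; the accept item [D' → D .] counts as a complete item here).

Augment with D' → D and build the canonical LR(0) collection (I0 = CLOSURE({[D' → . D]}), then GOTO on every symbol after a dot until no new states appear). It has 11 states:
  I0: { [D → . ,], [D → . ; L ;], [D' → . D] }  — shift
  I1: { [D → , .] }  — reduce
  I2: { [B → .], [D → ; . L ;], [L → . , B )], [L → . B *] }  — shift, reduce
  I3: { [D' → D .] }  — accept
  I4: { [B → .], [L → , . B )] }  — reduce
  I5: { [L → B . *] }  — shift
  I6: { [D → ; L . ;] }  — shift
  I7: { [D → ; L ; .] }  — reduce
  I8: { [L → B * .] }  — reduce
  I9: { [L → , B . )] }  — shift
  I10: { [L → , B ) .] }  — reduce

Conflict in state I2:
  Shift-reduce conflict between [B → .] and [L → . , B )]
So the grammar is NOT LR(0).

Answer: No. Shift-reduce conflict between [B → .] and [L → . , B )]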